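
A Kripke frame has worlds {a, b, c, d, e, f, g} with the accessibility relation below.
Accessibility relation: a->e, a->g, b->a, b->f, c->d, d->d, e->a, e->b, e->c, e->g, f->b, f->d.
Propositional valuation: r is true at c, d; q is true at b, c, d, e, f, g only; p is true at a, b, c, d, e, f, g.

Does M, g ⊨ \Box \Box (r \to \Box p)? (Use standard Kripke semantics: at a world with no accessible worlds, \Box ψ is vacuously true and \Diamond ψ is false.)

Yes

Recall that \Box ψ holds at a world iff ψ holds at every accessible world, and \Diamond ψ holds iff ψ holds at some accessible world.
At g: no accessible worlds, so \Box \Box (r \to \Box p) holds vacuously.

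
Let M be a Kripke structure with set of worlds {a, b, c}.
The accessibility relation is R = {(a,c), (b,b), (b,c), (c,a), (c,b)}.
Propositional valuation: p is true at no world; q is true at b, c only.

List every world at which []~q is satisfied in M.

Recall that []ψ holds at a world iff ψ holds at every accessible world, and <>ψ holds iff ψ holds at some accessible world.
Let φ = []~q. Evaluate φ at each world:
  a (successors {c}): φ is false.
  b (successors {b, c}): φ is false.
  c (successors {a, b}): φ is false.
For instance, at a:
  At a: []~q requires ~q at every successor {c}.
    ~q fails at c, so []~q is false at a.
Satisfying worlds: none.

none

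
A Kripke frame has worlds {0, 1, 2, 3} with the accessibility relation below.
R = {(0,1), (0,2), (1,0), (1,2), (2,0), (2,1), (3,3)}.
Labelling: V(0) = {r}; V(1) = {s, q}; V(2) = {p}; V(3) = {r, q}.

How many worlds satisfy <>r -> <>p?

2

Recall that <>ψ holds at a world iff ψ holds at some accessible world.
Let φ = <>r -> <>p. Evaluate φ at each world:
  0 (successors {1, 2}): φ is true.
  1 (successors {0, 2}): φ is true.
  2 (successors {0, 1}): φ is false.
  3 (successors {3}): φ is false.
For instance, at 1:
  At 1: <>r is true, <>p is true, so <>r -> <>p is true.
    At 1: <>r requires r at some successor in {0, 2}.
      r holds at 0, so <>r is true at 1.
    At 1: <>p requires p at some successor in {0, 2}.
      p holds at 2, so <>p is true at 1.
Satisfying worlds: {0, 1}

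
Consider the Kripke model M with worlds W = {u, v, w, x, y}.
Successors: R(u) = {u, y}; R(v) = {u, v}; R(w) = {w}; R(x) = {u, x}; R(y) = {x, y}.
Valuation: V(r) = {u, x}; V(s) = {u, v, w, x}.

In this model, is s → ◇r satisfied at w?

At w: s is true, ◇r is false, so s → ◇r is false.
  At w: ◇r requires r at some successor in {w}.
    At w: r is false.
  So ◇r is false at w.

No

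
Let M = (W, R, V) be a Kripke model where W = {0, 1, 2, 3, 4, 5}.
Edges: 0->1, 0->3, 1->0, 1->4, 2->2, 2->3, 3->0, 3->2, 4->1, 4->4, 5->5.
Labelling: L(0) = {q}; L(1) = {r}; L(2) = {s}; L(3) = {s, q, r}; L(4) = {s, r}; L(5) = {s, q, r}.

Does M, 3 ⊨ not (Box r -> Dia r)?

No

At 3: Box r -> Dia r is true, so not (Box r -> Dia r) is false.
  At 3: Box r is false, Dia r is false, so Box r -> Dia r is true.
    At 3: Box r requires r at every successor {0, 2}.
      r fails at 0, so Box r is false at 3.
    At 3: Dia r requires r at some successor in {0, 2}.
      At 0: r is false.
      At 2: r is false.
    So Dia r is false at 3.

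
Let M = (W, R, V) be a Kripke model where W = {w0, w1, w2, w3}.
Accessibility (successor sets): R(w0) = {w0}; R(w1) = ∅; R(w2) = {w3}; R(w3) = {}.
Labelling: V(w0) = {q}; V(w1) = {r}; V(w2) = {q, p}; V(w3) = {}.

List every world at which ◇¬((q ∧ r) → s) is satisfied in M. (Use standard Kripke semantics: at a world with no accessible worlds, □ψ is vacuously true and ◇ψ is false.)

none

Recall that ◇ψ holds at a world iff ψ holds at some accessible world.
Let φ = ◇¬((q ∧ r) → s). Evaluate φ at each world:
  w0 (successors {w0}): φ is false.
  w1 (successors ∅): φ is false.
  w2 (successors {w3}): φ is false.
  w3 (successors ∅): φ is false.
For instance, at w2:
  At w2: ◇¬((q ∧ r) → s) requires ¬((q ∧ r) → s) at some successor in {w3}.
    At w3: ¬((q ∧ r) → s) is false.
  So ◇¬((q ∧ r) → s) is false at w2.
Satisfying worlds: none.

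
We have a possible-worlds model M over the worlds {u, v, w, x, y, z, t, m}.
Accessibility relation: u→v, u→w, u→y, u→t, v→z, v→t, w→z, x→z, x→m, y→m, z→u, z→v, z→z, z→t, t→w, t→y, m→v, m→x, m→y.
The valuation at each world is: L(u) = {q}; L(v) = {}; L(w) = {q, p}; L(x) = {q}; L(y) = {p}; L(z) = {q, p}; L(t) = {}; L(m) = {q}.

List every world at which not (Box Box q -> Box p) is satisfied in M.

none

Let φ = not (Box Box q -> Box p). Evaluate φ at each world:
  u (successors {v, w, y, t}): φ is false.
  v (successors {z, t}): φ is false.
  w (successors {z}): φ is false.
  x (successors {z, m}): φ is false.
  y (successors {m}): φ is false.
  z (successors {u, v, z, t}): φ is false.
  t (successors {w, y}): φ is false.
  m (successors {v, x, y}): φ is false.
For instance, at u:
  At u: Box Box q -> Box p is true, so not (Box Box q -> Box p) is false.
    At u: Box Box q is false, Box p is false, so Box Box q -> Box p is true.
      At u: Box Box q requires Box q at every successor {v, w, y, t}.
        Box q fails at v, so Box Box q is false at u.
      At u: Box p requires p at every successor {v, w, y, t}.
        p fails at v, so Box p is false at u.
Satisfying worlds: none.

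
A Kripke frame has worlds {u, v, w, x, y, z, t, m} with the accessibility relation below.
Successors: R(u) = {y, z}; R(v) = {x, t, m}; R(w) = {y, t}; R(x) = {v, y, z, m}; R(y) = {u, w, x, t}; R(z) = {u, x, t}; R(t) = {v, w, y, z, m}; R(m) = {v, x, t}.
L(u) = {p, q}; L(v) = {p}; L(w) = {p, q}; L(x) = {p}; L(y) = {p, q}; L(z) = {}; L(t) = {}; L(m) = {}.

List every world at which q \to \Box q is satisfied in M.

Let φ = q \to \Box q. Evaluate φ at each world:
  u (successors {y, z}): φ is false.
  v (successors {x, t, m}): φ is true.
  w (successors {y, t}): φ is false.
  x (successors {v, y, z, m}): φ is true.
  y (successors {u, w, x, t}): φ is false.
  z (successors {u, x, t}): φ is true.
  t (successors {v, w, y, z, m}): φ is true.
  m (successors {v, x, t}): φ is true.
For instance, at z:
  At z: q is false, \Box q is false, so q \to \Box q is true.
    At z: \Box q requires q at every successor {u, x, t}.
      q fails at x, so \Box q is false at z.
Satisfying worlds: {v, x, z, t, m}

v, x, z, t, m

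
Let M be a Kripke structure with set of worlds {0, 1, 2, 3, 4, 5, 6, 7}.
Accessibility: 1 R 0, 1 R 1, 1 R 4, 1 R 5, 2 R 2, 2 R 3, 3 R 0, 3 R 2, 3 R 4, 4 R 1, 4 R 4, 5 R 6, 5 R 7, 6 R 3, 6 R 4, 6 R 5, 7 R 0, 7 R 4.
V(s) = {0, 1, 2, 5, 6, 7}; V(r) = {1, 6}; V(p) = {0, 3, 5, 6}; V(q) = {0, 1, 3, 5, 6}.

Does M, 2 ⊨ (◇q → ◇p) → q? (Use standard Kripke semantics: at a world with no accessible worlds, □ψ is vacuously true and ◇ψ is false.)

No

At 2: ◇q → ◇p is true, q is false, so (◇q → ◇p) → q is false.
  At 2: ◇q is true, ◇p is true, so ◇q → ◇p is true.
    At 2: ◇q requires q at some successor in {2, 3}.
      q holds at 3, so ◇q is true at 2.
    At 2: ◇p requires p at some successor in {2, 3}.
      p holds at 3, so ◇p is true at 2.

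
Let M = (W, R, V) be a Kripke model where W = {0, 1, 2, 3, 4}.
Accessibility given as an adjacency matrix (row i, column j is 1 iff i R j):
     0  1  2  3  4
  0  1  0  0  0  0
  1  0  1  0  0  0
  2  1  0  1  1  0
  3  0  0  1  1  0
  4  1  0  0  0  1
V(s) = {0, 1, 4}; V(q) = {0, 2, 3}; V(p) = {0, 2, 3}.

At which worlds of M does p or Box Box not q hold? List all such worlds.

0, 1, 2, 3

Let φ = p or Box Box not q. Evaluate φ at each world:
  0 (successors {0}): φ is true.
  1 (successors {1}): φ is true.
  2 (successors {0, 2, 3}): φ is true.
  3 (successors {2, 3}): φ is true.
  4 (successors {0, 4}): φ is false.
For instance, at 0:
  At 0: p is true, Box Box not q is false, so p or Box Box not q is true.
    At 0: Box Box not q requires Box not q at every successor {0}.
      Box not q fails at 0, so Box Box not q is false at 0.
Satisfying worlds: {0, 1, 2, 3}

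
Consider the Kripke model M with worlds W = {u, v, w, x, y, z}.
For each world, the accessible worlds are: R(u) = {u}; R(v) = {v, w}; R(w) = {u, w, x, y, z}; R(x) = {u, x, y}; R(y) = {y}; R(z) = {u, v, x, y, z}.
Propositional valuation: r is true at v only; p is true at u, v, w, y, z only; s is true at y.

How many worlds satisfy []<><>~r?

6

Let φ = []<><>~r. Evaluate φ at each world:
  u (successors {u}): φ is true.
  v (successors {v, w}): φ is true.
  w (successors {u, w, x, y, z}): φ is true.
  x (successors {u, x, y}): φ is true.
  y (successors {y}): φ is true.
  z (successors {u, v, x, y, z}): φ is true.
For instance, at z:
  At z: []<><>~r requires <><>~r at every successor {u, v, x, y, z}.
    At u: <><>~r is true.
    At v: <><>~r is true.
    At x: <><>~r is true.
    At y: <><>~r is true.
    At z: <><>~r is true.
  So []<><>~r is true at z.
Satisfying worlds: {u, v, w, x, y, z}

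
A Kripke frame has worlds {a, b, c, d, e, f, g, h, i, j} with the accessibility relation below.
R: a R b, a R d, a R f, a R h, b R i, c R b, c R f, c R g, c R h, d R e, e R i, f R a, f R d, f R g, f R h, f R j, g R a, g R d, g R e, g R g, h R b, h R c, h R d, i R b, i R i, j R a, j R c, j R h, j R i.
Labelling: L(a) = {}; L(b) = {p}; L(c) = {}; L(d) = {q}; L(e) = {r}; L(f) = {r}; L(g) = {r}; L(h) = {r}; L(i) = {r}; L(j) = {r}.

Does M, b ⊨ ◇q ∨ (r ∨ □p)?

No

At b: ◇q is false, r ∨ □p is false, so ◇q ∨ (r ∨ □p) is false.
  At b: ◇q requires q at some successor in {i}.
    At i: q is false.
  So ◇q is false at b.
  At b: r is false, □p is false, so r ∨ □p is false.
    At b: □p requires p at every successor {i}.
      p fails at i, so □p is false at b.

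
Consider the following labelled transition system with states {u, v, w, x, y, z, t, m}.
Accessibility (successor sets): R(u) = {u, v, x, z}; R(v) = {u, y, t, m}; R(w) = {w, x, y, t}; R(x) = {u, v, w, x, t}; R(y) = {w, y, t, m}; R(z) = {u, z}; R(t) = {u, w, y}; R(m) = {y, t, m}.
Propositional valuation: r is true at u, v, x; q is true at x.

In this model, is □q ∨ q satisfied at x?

Yes

At x: □q is false, q is true, so □q ∨ q is true.
  At x: □q requires q at every successor {u, v, w, x, t}.
    q fails at u, so □q is false at x.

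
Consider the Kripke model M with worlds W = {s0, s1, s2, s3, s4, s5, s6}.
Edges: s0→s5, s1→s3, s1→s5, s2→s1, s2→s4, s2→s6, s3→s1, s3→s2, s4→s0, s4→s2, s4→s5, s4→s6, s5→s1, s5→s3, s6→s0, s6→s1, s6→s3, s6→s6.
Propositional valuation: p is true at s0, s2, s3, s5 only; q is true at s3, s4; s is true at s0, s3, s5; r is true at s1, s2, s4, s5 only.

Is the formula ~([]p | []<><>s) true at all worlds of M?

Recall that []ψ holds at a world iff ψ holds at every accessible world, and <>ψ holds iff ψ holds at some accessible world.
Let φ = ~([]p | []<><>s). Evaluate φ at each world:
  s0 (successors {s5}): φ is false.
  s1 (successors {s3, s5}): φ is false.
  s2 (successors {s1, s4, s6}): φ is false.
  s3 (successors {s1, s2}): φ is false.
  s4 (successors {s0, s2, s5, s6}): φ is false.
  s5 (successors {s1, s3}): φ is false.
  s6 (successors {s0, s1, s3, s6}): φ is false.
Detail at s0 (counterexample):
  At s0: []p | []<><>s is true, so ~([]p | []<><>s) is false.
    At s0: []p is true, []<><>s is true, so []p | []<><>s is true.
      At s0: []p requires p at every successor {s5}.
        At s5: p is true.
      So []p is true at s0.
      At s0: []<><>s requires <><>s at every successor {s5}.
        At s5: <><>s is true.
      So []<><>s is true at s0.

No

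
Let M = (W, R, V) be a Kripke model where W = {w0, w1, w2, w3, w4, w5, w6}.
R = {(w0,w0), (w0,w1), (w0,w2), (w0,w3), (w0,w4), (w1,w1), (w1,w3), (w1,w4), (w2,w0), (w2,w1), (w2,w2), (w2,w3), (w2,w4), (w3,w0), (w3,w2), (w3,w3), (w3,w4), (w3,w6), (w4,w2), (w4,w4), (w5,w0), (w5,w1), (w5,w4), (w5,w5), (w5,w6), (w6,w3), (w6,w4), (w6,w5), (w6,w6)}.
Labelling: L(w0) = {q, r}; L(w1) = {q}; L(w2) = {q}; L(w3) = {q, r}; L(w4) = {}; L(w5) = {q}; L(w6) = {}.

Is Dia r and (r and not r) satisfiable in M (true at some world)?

No

Let φ = Dia r and (r and not r). Evaluate φ at each world:
  w0 (successors {w0, w1, w2, w3, w4}): φ is false.
  w1 (successors {w1, w3, w4}): φ is false.
  w2 (successors {w0, w1, w2, w3, w4}): φ is false.
  w3 (successors {w0, w2, w3, w4, w6}): φ is false.
  w4 (successors {w2, w4}): φ is false.
  w5 (successors {w0, w1, w4, w5, w6}): φ is false.
  w6 (successors {w3, w4, w5, w6}): φ is false.
For instance, at w2:
  At w2: Dia r is true, r and not r is false, so Dia r and (r and not r) is false.
    At w2: Dia r requires r at some successor in {w0, w1, w2, w3, w4}.
      r holds at w0, so Dia r is true at w2.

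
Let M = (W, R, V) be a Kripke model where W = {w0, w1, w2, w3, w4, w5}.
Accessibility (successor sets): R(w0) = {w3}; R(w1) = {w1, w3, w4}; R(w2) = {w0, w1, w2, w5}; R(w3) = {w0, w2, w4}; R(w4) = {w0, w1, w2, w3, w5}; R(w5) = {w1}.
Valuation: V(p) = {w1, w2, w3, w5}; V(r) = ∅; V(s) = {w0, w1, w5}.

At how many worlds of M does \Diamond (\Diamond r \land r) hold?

Let φ = \Diamond (\Diamond r \land r). Evaluate φ at each world:
  w0 (successors {w3}): φ is false.
  w1 (successors {w1, w3, w4}): φ is false.
  w2 (successors {w0, w1, w2, w5}): φ is false.
  w3 (successors {w0, w2, w4}): φ is false.
  w4 (successors {w0, w1, w2, w3, w5}): φ is false.
  w5 (successors {w1}): φ is false.
For instance, at w2:
  At w2: \Diamond (\Diamond r \land r) requires \Diamond r \land r at some successor in {w0, w1, w2, w5}.
    At w0: \Diamond r \land r is false.
    At w1: \Diamond r \land r is false.
    At w2: \Diamond r \land r is false.
    At w5: \Diamond r \land r is false.
  So \Diamond (\Diamond r \land r) is false at w2.
Satisfying worlds: none.

0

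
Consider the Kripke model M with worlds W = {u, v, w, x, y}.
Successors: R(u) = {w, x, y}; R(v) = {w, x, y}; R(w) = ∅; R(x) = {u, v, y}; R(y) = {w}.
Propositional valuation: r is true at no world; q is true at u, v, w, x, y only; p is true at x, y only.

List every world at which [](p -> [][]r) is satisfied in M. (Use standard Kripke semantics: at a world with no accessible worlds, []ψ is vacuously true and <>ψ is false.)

w, x, y

Let φ = [](p -> [][]r). Evaluate φ at each world:
  u (successors {w, x, y}): φ is false.
  v (successors {w, x, y}): φ is false.
  w (successors ∅): φ is true.
  x (successors {u, v, y}): φ is true.
  y (successors {w}): φ is true.
For instance, at x:
  At x: [](p -> [][]r) requires p -> [][]r at every successor {u, v, y}.
      At u: p is false, [][]r is false, so p -> [][]r is true.
      At v: p is false, [][]r is false, so p -> [][]r is true.
      At y: p is true, [][]r is true, so p -> [][]r is true.
  So [](p -> [][]r) is true at x.
Satisfying worlds: {w, x, y}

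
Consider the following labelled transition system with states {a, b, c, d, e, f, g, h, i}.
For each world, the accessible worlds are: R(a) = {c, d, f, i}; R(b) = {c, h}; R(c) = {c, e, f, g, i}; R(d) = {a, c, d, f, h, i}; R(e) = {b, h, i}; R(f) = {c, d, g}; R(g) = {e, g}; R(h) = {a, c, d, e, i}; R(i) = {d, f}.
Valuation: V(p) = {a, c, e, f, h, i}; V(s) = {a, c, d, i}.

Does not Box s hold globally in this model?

Yes

Recall that Box ψ holds at a world iff ψ holds at every accessible world, and Dia ψ holds iff ψ holds at some accessible world.
Let φ = not Box s. Evaluate φ at each world:
  a (successors {c, d, f, i}): φ is true.
  b (successors {c, h}): φ is true.
  c (successors {c, e, f, g, i}): φ is true.
  d (successors {a, c, d, f, h, i}): φ is true.
  e (successors {b, h, i}): φ is true.
  f (successors {c, d, g}): φ is true.
  g (successors {e, g}): φ is true.
  h (successors {a, c, d, e, i}): φ is true.
  i (successors {d, f}): φ is true.
For instance, at g:
  At g: Box s is false, so not Box s is true.
    At g: Box s requires s at every successor {e, g}.
      s fails at e, so Box s is false at g.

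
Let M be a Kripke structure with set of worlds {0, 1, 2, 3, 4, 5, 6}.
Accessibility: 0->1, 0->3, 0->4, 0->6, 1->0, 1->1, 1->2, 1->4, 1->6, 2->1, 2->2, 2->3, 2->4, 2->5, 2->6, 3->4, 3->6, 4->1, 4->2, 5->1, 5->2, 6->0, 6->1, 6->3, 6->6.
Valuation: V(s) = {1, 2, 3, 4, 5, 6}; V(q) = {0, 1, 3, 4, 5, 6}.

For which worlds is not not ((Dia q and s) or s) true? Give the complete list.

1, 2, 3, 4, 5, 6

Let φ = not not ((Dia q and s) or s). Evaluate φ at each world:
  0 (successors {1, 3, 4, 6}): φ is false.
  1 (successors {0, 1, 2, 4, 6}): φ is true.
  2 (successors {1, 2, 3, 4, 5, 6}): φ is true.
  3 (successors {4, 6}): φ is true.
  4 (successors {1, 2}): φ is true.
  5 (successors {1, 2}): φ is true.
  6 (successors {0, 1, 3, 6}): φ is true.
For instance, at 3:
  At 3: not ((Dia q and s) or s) is false, so not not ((Dia q and s) or s) is true.
    At 3: (Dia q and s) or s is true, so not ((Dia q and s) or s) is false.
      At 3: Dia q and s is true, s is true, so (Dia q and s) or s is true.
Satisfying worlds: {1, 2, 3, 4, 5, 6}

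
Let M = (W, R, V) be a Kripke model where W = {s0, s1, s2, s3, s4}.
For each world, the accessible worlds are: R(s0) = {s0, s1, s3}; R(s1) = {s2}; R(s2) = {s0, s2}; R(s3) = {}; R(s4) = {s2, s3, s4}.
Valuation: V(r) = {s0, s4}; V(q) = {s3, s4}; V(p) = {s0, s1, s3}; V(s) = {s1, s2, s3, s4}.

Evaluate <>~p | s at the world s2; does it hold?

At s2: <>~p is true, s is true, so <>~p | s is true.
  At s2: <>~p requires ~p at some successor in {s0, s2}.
    ~p holds at s2, so <>~p is true at s2.

Yes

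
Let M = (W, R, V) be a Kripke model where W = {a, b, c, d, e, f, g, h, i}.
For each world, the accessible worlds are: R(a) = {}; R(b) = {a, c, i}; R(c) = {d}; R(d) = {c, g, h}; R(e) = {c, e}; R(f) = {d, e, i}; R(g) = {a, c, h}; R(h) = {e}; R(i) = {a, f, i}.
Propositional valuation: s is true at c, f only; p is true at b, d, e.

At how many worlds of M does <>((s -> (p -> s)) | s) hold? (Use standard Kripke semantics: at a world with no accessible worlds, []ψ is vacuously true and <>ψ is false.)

Let φ = <>((s -> (p -> s)) | s). Evaluate φ at each world:
  a (successors ∅): φ is false.
  b (successors {a, c, i}): φ is true.
  c (successors {d}): φ is true.
  d (successors {c, g, h}): φ is true.
  e (successors {c, e}): φ is true.
  f (successors {d, e, i}): φ is true.
  g (successors {a, c, h}): φ is true.
  h (successors {e}): φ is true.
  i (successors {a, f, i}): φ is true.
For instance, at e:
  At e: <>((s -> (p -> s)) | s) requires (s -> (p -> s)) | s at some successor in {c, e}.
    (s -> (p -> s)) | s holds at c, so <>((s -> (p -> s)) | s) is true at e.
Satisfying worlds: {b, c, d, e, f, g, h, i}

8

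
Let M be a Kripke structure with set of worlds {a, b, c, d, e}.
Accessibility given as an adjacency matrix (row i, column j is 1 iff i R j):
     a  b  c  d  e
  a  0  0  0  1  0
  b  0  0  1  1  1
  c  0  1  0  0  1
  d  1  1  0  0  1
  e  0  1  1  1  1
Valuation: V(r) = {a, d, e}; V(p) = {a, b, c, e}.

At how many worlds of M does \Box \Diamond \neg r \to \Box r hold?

2

Recall that \Box ψ holds at a world iff ψ holds at every accessible world, and \Diamond ψ holds iff ψ holds at some accessible world.
Let φ = \Box \Diamond \neg r \to \Box r. Evaluate φ at each world:
  a (successors {d}): φ is true.
  b (successors {c, d, e}): φ is false.
  c (successors {b, e}): φ is false.
  d (successors {a, b, e}): φ is true.
  e (successors {b, c, d, e}): φ is false.
For instance, at d:
  At d: \Box \Diamond \neg r is false, \Box r is false, so \Box \Diamond \neg r \to \Box r is true.
    At d: \Box \Diamond \neg r requires \Diamond \neg r at every successor {a, b, e}.
      \Diamond \neg r fails at a, so \Box \Diamond \neg r is false at d.
    At d: \Box r requires r at every successor {a, b, e}.
      r fails at b, so \Box r is false at d.
Satisfying worlds: {a, d}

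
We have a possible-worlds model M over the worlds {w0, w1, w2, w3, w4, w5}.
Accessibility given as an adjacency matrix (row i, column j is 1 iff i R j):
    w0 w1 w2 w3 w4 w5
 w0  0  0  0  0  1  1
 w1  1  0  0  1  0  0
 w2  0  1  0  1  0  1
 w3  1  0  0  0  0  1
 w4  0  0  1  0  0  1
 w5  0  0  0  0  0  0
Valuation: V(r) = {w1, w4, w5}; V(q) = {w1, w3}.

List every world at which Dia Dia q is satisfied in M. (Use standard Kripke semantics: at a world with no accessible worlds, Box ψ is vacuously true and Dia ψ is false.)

Let φ = Dia Dia q. Evaluate φ at each world:
  w0 (successors {w4, w5}): φ is false.
  w1 (successors {w0, w3}): φ is false.
  w2 (successors {w1, w3, w5}): φ is true.
  w3 (successors {w0, w5}): φ is false.
  w4 (successors {w2, w5}): φ is true.
  w5 (successors ∅): φ is false.
For instance, at w4:
  At w4: Dia Dia q requires Dia q at some successor in {w2, w5}.
    Dia q holds at w2, so Dia Dia q is true at w4.
      At w2: Dia q requires q at some successor in {w1, w3, w5}.
        q holds at w1, so Dia q is true at w2.
Satisfying worlds: {w2, w4}

w2, w4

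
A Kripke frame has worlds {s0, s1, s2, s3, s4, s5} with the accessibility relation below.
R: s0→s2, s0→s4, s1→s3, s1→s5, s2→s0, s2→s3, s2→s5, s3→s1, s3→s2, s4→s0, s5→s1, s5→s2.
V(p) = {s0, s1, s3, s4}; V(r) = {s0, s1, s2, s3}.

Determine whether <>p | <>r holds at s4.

At s4: <>p is true, <>r is true, so <>p | <>r is true.
  At s4: <>p requires p at some successor in {s0}.
    p holds at s0, so <>p is true at s4.
  At s4: <>r requires r at some successor in {s0}.
    r holds at s0, so <>r is true at s4.

Yes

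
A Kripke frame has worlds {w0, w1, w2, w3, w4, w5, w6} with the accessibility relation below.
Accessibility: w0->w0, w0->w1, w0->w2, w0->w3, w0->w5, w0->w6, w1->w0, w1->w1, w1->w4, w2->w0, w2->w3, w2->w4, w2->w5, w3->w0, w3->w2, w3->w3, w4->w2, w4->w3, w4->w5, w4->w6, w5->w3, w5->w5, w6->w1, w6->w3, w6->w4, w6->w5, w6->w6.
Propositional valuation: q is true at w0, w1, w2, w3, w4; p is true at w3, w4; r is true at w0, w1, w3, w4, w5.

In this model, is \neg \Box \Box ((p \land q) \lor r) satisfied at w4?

At w4: \Box \Box ((p \land q) \lor r) is false, so \neg \Box \Box ((p \land q) \lor r) is true.
  At w4: \Box \Box ((p \land q) \lor r) requires \Box ((p \land q) \lor r) at every successor {w2, w3, w5, w6}.
    \Box ((p \land q) \lor r) fails at w3, so \Box \Box ((p \land q) \lor r) is false at w4.
      At w3: \Box ((p \land q) \lor r) requires (p \land q) \lor r at every successor {w0, w2, w3}.
        (p \land q) \lor r fails at w2, so \Box ((p \land q) \lor r) is false at w3.

Yes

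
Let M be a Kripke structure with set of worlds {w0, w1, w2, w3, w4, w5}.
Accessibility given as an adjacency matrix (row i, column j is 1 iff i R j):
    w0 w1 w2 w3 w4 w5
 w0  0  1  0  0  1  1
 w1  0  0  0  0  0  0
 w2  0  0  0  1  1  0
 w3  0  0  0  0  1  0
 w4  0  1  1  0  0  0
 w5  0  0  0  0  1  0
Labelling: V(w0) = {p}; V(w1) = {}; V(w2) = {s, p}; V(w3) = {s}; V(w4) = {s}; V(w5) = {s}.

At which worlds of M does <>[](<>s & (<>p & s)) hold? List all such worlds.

w0, w2, w4

Let φ = <>[](<>s & (<>p & s)). Evaluate φ at each world:
  w0 (successors {w1, w4, w5}): φ is true.
  w1 (successors ∅): φ is false.
  w2 (successors {w3, w4}): φ is true.
  w3 (successors {w4}): φ is false.
  w4 (successors {w1, w2}): φ is true.
  w5 (successors {w4}): φ is false.
For instance, at w0:
  At w0: <>[](<>s & (<>p & s)) requires [](<>s & (<>p & s)) at some successor in {w1, w4, w5}.
    [](<>s & (<>p & s)) holds at w1, so <>[](<>s & (<>p & s)) is true at w0.
      At w1: no accessible worlds, so [](<>s & (<>p & s)) holds vacuously.
Satisfying worlds: {w0, w2, w4}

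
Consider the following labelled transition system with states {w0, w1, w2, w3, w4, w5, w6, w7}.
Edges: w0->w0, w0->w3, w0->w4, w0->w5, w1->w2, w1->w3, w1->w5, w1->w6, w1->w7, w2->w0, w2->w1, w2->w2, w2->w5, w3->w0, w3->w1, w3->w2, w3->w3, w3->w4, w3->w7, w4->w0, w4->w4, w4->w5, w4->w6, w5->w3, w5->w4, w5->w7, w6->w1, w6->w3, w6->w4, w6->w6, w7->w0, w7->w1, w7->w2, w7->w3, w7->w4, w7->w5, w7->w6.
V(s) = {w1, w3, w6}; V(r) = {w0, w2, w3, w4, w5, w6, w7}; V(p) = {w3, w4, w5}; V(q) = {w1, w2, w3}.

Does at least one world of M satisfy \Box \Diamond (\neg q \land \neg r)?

No

Let φ = \Box \Diamond (\neg q \land \neg r). Evaluate φ at each world:
  w0 (successors {w0, w3, w4, w5}): φ is false.
  w1 (successors {w2, w3, w5, w6, w7}): φ is false.
  w2 (successors {w0, w1, w2, w5}): φ is false.
  w3 (successors {w0, w1, w2, w3, w4, w7}): φ is false.
  w4 (successors {w0, w4, w5, w6}): φ is false.
  w5 (successors {w3, w4, w7}): φ is false.
  w6 (successors {w1, w3, w4, w6}): φ is false.
  w7 (successors {w0, w1, w2, w3, w4, w5, w6}): φ is false.
For instance, at w1:
  At w1: \Box \Diamond (\neg q \land \neg r) requires \Diamond (\neg q \land \neg r) at every successor {w2, w3, w5, w6, w7}.
    \Diamond (\neg q \land \neg r) fails at w2, so \Box \Diamond (\neg q \land \neg r) is false at w1.
      At w2: \Diamond (\neg q \land \neg r) requires \neg q \land \neg r at some successor in {w0, w1, w2, w5}.
        At w0: \neg q \land \neg r is false.
        At w1: \neg q \land \neg r is false.
        At w2: \neg q \land \neg r is false.
        At w5: \neg q \land \neg r is false.
      So \Diamond (\neg q \land \neg r) is false at w2.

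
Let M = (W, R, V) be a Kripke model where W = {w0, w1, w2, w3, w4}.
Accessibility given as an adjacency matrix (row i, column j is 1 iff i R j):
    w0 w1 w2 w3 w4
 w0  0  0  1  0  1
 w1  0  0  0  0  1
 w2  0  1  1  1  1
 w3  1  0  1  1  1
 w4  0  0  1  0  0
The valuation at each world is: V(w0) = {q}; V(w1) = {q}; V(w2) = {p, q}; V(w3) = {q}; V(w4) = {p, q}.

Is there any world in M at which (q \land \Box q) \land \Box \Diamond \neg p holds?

Let φ = (q \land \Box q) \land \Box \Diamond \neg p. Evaluate φ at each world:
  w0 (successors {w2, w4}): φ is false.
  w1 (successors {w4}): φ is false.
  w2 (successors {w1, w2, w3, w4}): φ is false.
  w3 (successors {w0, w2, w3, w4}): φ is false.
  w4 (successors {w2}): φ is true.
Detail at w4 (witness):
  At w4: q \land \Box q is true, \Box \Diamond \neg p is true, so (q \land \Box q) \land \Box \Diamond \neg p is true.
    At w4: q is true, \Box q is true, so q \land \Box q is true.
      At w4: \Box q requires q at every successor {w2}.
        At w2: q is true.
      So \Box q is true at w4.
    At w4: \Box \Diamond \neg p requires \Diamond \neg p at every successor {w2}.
      At w2: \Diamond \neg p is true.
    So \Box \Diamond \neg p is true at w4.

Yes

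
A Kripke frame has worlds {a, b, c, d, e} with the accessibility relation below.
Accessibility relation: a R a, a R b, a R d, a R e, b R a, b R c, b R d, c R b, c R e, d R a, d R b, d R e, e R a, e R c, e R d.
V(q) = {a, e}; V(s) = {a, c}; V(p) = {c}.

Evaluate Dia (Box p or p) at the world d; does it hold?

Recall that Box ψ holds at a world iff ψ holds at every accessible world, and Dia ψ holds iff ψ holds at some accessible world.
At d: Dia (Box p or p) requires Box p or p at some successor in {a, b, e}.
  At a: Box p or p is false.
  At b: Box p or p is false.
  At e: Box p or p is false.
So Dia (Box p or p) is false at d.

No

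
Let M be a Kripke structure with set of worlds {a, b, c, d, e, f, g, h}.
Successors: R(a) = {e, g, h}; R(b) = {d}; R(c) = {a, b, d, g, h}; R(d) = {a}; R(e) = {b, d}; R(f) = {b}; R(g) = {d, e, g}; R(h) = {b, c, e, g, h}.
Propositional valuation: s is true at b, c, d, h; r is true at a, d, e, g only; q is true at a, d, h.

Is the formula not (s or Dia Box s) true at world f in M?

No

At f: s or Dia Box s is true, so not (s or Dia Box s) is false.
  At f: s is false, Dia Box s is true, so s or Dia Box s is true.
    At f: Dia Box s requires Box s at some successor in {b}.
      Box s holds at b, so Dia Box s is true at f.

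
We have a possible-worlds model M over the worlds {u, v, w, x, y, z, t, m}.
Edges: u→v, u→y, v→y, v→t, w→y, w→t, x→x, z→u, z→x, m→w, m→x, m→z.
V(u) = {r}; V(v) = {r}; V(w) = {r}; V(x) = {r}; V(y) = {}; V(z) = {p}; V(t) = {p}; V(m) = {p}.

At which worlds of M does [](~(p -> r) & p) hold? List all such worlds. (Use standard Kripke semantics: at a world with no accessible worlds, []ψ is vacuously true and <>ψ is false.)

y, t

Let φ = [](~(p -> r) & p). Evaluate φ at each world:
  u (successors {v, y}): φ is false.
  v (successors {y, t}): φ is false.
  w (successors {y, t}): φ is false.
  x (successors {x}): φ is false.
  y (successors ∅): φ is true.
  z (successors {u, x}): φ is false.
  t (successors ∅): φ is true.
  m (successors {w, x, z}): φ is false.
For instance, at m:
  At m: [](~(p -> r) & p) requires ~(p -> r) & p at every successor {w, x, z}.
    ~(p -> r) & p fails at w, so [](~(p -> r) & p) is false at m.
Satisfying worlds: {y, t}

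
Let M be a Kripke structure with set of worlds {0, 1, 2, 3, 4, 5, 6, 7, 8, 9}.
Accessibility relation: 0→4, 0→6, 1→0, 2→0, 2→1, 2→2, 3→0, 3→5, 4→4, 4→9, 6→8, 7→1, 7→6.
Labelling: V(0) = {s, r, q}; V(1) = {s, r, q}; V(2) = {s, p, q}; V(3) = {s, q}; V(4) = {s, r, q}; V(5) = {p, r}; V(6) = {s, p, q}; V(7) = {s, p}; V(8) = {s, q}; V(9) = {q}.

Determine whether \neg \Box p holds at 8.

At 8: \Box p is true, so \neg \Box p is false.
  At 8: no accessible worlds, so \Box p holds vacuously.

No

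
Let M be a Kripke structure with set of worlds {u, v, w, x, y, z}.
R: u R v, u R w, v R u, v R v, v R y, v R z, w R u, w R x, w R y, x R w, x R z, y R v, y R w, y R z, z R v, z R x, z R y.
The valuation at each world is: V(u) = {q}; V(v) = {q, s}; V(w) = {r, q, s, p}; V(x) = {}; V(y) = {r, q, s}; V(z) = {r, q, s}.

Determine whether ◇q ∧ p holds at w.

At w: ◇q is true, p is true, so ◇q ∧ p is true.
  At w: ◇q requires q at some successor in {u, x, y}.
    q holds at u, so ◇q is true at w.

Yes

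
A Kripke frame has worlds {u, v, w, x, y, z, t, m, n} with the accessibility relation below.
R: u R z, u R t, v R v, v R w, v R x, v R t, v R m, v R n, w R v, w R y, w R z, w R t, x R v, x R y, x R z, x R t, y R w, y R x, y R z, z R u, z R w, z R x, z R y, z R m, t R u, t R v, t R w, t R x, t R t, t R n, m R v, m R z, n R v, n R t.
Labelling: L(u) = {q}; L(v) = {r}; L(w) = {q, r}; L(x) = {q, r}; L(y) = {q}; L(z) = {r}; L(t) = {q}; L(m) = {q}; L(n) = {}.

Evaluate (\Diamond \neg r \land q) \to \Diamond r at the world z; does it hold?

At z: \Diamond \neg r \land q is false, \Diamond r is true, so (\Diamond \neg r \land q) \to \Diamond r is true.
  At z: \Diamond \neg r is true, q is false, so \Diamond \neg r \land q is false.
    At z: \Diamond \neg r requires \neg r at some successor in {u, w, x, y, m}.
      \neg r holds at u, so \Diamond \neg r is true at z.
  At z: \Diamond r requires r at some successor in {u, w, x, y, m}.
    r holds at w, so \Diamond r is true at z.

Yes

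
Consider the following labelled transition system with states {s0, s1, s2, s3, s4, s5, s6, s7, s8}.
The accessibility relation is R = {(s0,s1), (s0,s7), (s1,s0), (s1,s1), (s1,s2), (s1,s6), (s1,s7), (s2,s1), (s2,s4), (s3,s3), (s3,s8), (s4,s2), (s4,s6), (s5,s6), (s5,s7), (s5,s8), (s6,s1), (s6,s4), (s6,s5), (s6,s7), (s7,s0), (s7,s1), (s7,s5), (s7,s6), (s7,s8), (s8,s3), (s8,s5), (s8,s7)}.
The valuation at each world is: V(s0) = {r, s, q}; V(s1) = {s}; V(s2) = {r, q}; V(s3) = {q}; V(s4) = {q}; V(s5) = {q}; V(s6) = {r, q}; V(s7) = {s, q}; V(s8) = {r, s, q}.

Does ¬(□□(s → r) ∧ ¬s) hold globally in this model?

Yes

Let φ = ¬(□□(s → r) ∧ ¬s). Evaluate φ at each world:
  s0 (successors {s1, s7}): φ is true.
  s1 (successors {s0, s1, s2, s6, s7}): φ is true.
  s2 (successors {s1, s4}): φ is true.
  s3 (successors {s3, s8}): φ is true.
  s4 (successors {s2, s6}): φ is true.
  s5 (successors {s6, s7, s8}): φ is true.
  s6 (successors {s1, s4, s5, s7}): φ is true.
  s7 (successors {s0, s1, s5, s6, s8}): φ is true.
  s8 (successors {s3, s5, s7}): φ is true.
For instance, at s4:
  At s4: □□(s → r) ∧ ¬s is false, so ¬(□□(s → r) ∧ ¬s) is true.
    At s4: □□(s → r) is false, ¬s is true, so □□(s → r) ∧ ¬s is false.
      At s4: □□(s → r) requires □(s → r) at every successor {s2, s6}.
        □(s → r) fails at s2, so □□(s → r) is false at s4.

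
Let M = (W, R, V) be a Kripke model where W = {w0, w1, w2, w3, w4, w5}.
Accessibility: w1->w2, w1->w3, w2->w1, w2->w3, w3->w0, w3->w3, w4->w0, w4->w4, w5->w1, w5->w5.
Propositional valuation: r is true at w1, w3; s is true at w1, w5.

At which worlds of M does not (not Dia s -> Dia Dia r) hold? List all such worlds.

w0, w4

Let φ = not (not Dia s -> Dia Dia r). Evaluate φ at each world:
  w0 (successors ∅): φ is true.
  w1 (successors {w2, w3}): φ is false.
  w2 (successors {w1, w3}): φ is false.
  w3 (successors {w0, w3}): φ is false.
  w4 (successors {w0, w4}): φ is true.
  w5 (successors {w1, w5}): φ is false.
For instance, at w1:
  At w1: not Dia s -> Dia Dia r is true, so not (not Dia s -> Dia Dia r) is false.
    At w1: not Dia s is true, Dia Dia r is true, so not Dia s -> Dia Dia r is true.
      At w1: Dia s is false, so not Dia s is true.
      At w1: Dia Dia r requires Dia r at some successor in {w2, w3}.
        Dia r holds at w2, so Dia Dia r is true at w1.
Satisfying worlds: {w0, w4}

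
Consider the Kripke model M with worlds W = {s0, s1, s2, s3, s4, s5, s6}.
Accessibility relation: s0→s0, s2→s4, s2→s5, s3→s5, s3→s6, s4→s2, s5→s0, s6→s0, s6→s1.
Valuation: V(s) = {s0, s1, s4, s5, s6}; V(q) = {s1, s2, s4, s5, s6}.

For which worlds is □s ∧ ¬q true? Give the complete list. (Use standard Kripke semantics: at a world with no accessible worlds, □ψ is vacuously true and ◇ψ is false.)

Let φ = □s ∧ ¬q. Evaluate φ at each world:
  s0 (successors {s0}): φ is true.
  s1 (successors ∅): φ is false.
  s2 (successors {s4, s5}): φ is false.
  s3 (successors {s5, s6}): φ is true.
  s4 (successors {s2}): φ is false.
  s5 (successors {s0}): φ is false.
  s6 (successors {s0, s1}): φ is false.
For instance, at s5:
  At s5: □s is true, ¬q is false, so □s ∧ ¬q is false.
    At s5: □s requires s at every successor {s0}.
      At s0: s is true.
    So □s is true at s5.
Satisfying worlds: {s0, s3}

s0, s3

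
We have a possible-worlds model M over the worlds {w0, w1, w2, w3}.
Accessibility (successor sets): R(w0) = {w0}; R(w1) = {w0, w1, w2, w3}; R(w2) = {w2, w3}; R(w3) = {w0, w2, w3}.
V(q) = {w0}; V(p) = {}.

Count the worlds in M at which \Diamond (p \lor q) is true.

3

Recall that \Diamond ψ holds at a world iff ψ holds at some accessible world.
Let φ = \Diamond (p \lor q). Evaluate φ at each world:
  w0 (successors {w0}): φ is true.
  w1 (successors {w0, w1, w2, w3}): φ is true.
  w2 (successors {w2, w3}): φ is false.
  w3 (successors {w0, w2, w3}): φ is true.
For instance, at w2:
  At w2: \Diamond (p \lor q) requires p \lor q at some successor in {w2, w3}.
    At w2: p \lor q is false.
    At w3: p \lor q is false.
  So \Diamond (p \lor q) is false at w2.
Satisfying worlds: {w0, w1, w3}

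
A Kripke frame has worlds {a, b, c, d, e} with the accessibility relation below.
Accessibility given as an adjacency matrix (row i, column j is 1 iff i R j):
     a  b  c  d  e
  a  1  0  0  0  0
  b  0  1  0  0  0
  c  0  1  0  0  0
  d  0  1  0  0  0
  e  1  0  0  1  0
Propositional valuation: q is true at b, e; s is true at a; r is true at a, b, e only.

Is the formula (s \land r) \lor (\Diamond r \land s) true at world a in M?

At a: s \land r is true, \Diamond r \land s is true, so (s \land r) \lor (\Diamond r \land s) is true.
  At a: \Diamond r is true, s is true, so \Diamond r \land s is true.
    At a: \Diamond r requires r at some successor in {a}.
      r holds at a, so \Diamond r is true at a.

Yes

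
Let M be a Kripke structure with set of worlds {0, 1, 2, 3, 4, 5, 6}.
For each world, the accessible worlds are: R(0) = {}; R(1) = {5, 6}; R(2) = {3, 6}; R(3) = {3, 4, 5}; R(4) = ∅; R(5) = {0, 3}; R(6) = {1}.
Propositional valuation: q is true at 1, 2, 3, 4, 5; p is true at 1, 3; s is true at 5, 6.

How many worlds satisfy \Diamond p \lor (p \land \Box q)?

4

Recall that \Box ψ holds at a world iff ψ holds at every accessible world, and \Diamond ψ holds iff ψ holds at some accessible world.
Let φ = \Diamond p \lor (p \land \Box q). Evaluate φ at each world:
  0 (successors ∅): φ is false.
  1 (successors {5, 6}): φ is false.
  2 (successors {3, 6}): φ is true.
  3 (successors {3, 4, 5}): φ is true.
  4 (successors ∅): φ is false.
  5 (successors {0, 3}): φ is true.
  6 (successors {1}): φ is true.
For instance, at 2:
  At 2: \Diamond p is true, p \land \Box q is false, so \Diamond p \lor (p \land \Box q) is true.
    At 2: \Diamond p requires p at some successor in {3, 6}.
      p holds at 3, so \Diamond p is true at 2.
    At 2: p is false, \Box q is false, so p \land \Box q is false.
      At 2: \Box q requires q at every successor {3, 6}.
        q fails at 6, so \Box q is false at 2.
Satisfying worlds: {2, 3, 5, 6}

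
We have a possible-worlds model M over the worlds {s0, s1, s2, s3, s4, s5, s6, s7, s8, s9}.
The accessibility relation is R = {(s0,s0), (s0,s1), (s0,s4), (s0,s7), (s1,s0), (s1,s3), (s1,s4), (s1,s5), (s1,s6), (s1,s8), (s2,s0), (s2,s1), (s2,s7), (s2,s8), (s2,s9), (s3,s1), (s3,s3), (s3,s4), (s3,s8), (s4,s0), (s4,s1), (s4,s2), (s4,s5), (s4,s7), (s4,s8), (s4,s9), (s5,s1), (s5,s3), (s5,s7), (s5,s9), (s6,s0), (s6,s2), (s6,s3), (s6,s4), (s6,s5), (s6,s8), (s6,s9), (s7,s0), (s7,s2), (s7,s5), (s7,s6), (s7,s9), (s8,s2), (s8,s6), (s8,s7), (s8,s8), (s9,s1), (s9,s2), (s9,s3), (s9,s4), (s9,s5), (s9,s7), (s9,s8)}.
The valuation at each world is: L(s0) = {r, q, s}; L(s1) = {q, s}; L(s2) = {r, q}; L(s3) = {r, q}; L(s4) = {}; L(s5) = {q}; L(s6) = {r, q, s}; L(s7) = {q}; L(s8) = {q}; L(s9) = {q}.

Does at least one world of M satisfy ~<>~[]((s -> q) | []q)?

Recall that []ψ holds at a world iff ψ holds at every accessible world, and <>ψ holds iff ψ holds at some accessible world.
Let φ = ~<>~[]((s -> q) | []q). Evaluate φ at each world:
  s0 (successors {s0, s1, s4, s7}): φ is true.
  s1 (successors {s0, s3, s4, s5, s6, s8}): φ is true.
  s2 (successors {s0, s1, s7, s8, s9}): φ is true.
  s3 (successors {s1, s3, s4, s8}): φ is true.
  s4 (successors {s0, s1, s2, s5, s7, s8, s9}): φ is true.
  s5 (successors {s1, s3, s7, s9}): φ is true.
  s6 (successors {s0, s2, s3, s4, s5, s8, s9}): φ is true.
  s7 (successors {s0, s2, s5, s6, s9}): φ is true.
  s8 (successors {s2, s6, s7, s8}): φ is true.
  s9 (successors {s1, s2, s3, s4, s5, s7, s8}): φ is true.
Detail at s0 (witness):
  At s0: <>~[]((s -> q) | []q) is false, so ~<>~[]((s -> q) | []q) is true.
    At s0: <>~[]((s -> q) | []q) requires ~[]((s -> q) | []q) at some successor in {s0, s1, s4, s7}.
      At s0: ~[]((s -> q) | []q) is false.
      At s1: ~[]((s -> q) | []q) is false.
      At s4: ~[]((s -> q) | []q) is false.
      At s7: ~[]((s -> q) | []q) is false.
    So <>~[]((s -> q) | []q) is false at s0.

Yes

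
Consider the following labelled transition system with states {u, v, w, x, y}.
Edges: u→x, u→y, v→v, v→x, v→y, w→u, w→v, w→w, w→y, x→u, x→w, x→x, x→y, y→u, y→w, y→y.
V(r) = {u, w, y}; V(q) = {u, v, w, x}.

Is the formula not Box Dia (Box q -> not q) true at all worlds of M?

No

Let φ = not Box Dia (Box q -> not q). Evaluate φ at each world:
  u (successors {x, y}): φ is false.
  v (successors {v, x, y}): φ is false.
  w (successors {u, v, w, y}): φ is false.
  x (successors {u, w, x, y}): φ is false.
  y (successors {u, w, y}): φ is false.
Detail at u (counterexample):
  At u: Box Dia (Box q -> not q) is true, so not Box Dia (Box q -> not q) is false.
    At u: Box Dia (Box q -> not q) requires Dia (Box q -> not q) at every successor {x, y}.
      At x: Dia (Box q -> not q) is true.
      At y: Dia (Box q -> not q) is true.
    So Box Dia (Box q -> not q) is true at u.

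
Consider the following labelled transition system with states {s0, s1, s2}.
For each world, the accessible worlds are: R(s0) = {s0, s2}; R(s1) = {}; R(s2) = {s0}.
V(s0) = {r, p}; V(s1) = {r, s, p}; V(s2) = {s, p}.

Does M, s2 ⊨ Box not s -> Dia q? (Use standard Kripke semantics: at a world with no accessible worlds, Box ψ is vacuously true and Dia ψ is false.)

At s2: Box not s is true, Dia q is false, so Box not s -> Dia q is false.
  At s2: Box not s requires not s at every successor {s0}.
    At s0: not s is true.
  So Box not s is true at s2.
  At s2: Dia q requires q at some successor in {s0}.
    At s0: q is false.
  So Dia q is false at s2.

No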